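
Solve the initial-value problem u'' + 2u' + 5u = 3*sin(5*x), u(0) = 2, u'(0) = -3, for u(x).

Characteristic equation r² + 2r + 5 = 0 has discriminant (2)² - 4·(5) = -16 < 0, so r = -1 ± 2i.
Hence u_h = C1*cos(2*x)*exp(-x) + C2*exp(-x)*sin(2*x).
Try u_p = A*cos(5*x) + B*sin(5*x). Substituting and equating the coefficients of cos(5x) and sin(5x) gives A = -3/50, B = -3/25, so u_p = -3*sin(5*x)/25 - 3*cos(5*x)/50.
General solution: u = -3*sin(5*x)/25 - 3*cos(5*x)/50 + C1*cos(2*x)*exp(-x) + C2*exp(-x)*sin(2*x).
Apply the initial conditions: u(0) = -3/50 + C1 = 2 and u'(0) = -3/5 - C1 + 2*C2 = -3. Solving gives C1 = 103/50, C2 = -17/100.

u = -3*sin(5*x)/25 - 3*cos(5*x)/50 - 17*exp(-x)*sin(2*x)/100 + 103*cos(2*x)*exp(-x)/50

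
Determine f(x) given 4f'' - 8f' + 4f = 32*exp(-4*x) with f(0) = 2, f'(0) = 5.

Divide through by 4: f'' - 2f' + f = 8*exp(-4*x).
Characteristic equation r² - 2r + 1 = 0 has discriminant (-2)² - 4·(1) = 0, so r = 1 is a repeated root.
Hence f_h = (C1 + C2*x)*exp(x).
Try f_p = A*exp(-4*x). Substituting into the equation and dividing by exp(-4*x) gives A = 8/25, so f_p = 8*exp(-4*x)/25.
General solution: f = 8*exp(-4*x)/25 + C1*exp(x) + C2*x*exp(x).
Apply the initial conditions: f(0) = 8/25 + C1 = 2 and f'(0) = -32/25 + C1 + C2 = 5. Solving gives C1 = 42/25, C2 = 23/5.

f = 8*exp(-4*x)/25 + 42*exp(x)/25 + 23*x*exp(x)/5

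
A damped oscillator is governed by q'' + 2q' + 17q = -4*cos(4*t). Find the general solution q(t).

Characteristic equation r² + 2r + 17 = 0 has discriminant (2)² - 4·(17) = -64 < 0, so r = -1 ± 4i.
Hence q_h = C1*cos(4*t)*exp(-t) + C2*exp(-t)*sin(4*t).
Try q_p = A*cos(4*t) + B*sin(4*t). Substituting and equating the coefficients of cos(4t) and sin(4t) gives A = -4/65, B = -32/65, so q_p = -32*sin(4*t)/65 - 4*cos(4*t)/65.

q = -32*sin(4*t)/65 - 4*cos(4*t)/65 + C1*cos(4*t)*exp(-t) + C2*exp(-t)*sin(4*t)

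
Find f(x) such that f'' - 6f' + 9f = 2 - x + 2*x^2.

f = 8/27 + 2*x**2/9 + 5*x/27 + C1*exp(3*x) + C2*x*exp(3*x)

Characteristic equation r² - 6r + 9 = 0 has discriminant (-6)² - 4·(9) = 0, so r = 3 is a repeated root.
Hence f_h = (C1 + C2*x)*exp(3*x).
For the particular solution try f_p = A0 + A1*x + A2*x^2. Substituting and matching coefficients of each power of x gives A0 = 8/27, A1 = 5/27, A2 = 2/9, so f_p = 8/27 + 2*x^2/9 + 5*x/27.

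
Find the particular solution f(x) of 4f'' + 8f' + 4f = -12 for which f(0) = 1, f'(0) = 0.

f = -3 + 4*exp(-x) + 4*x*exp(-x)

Divide through by 4: f'' + 2f' + f = -3.
Characteristic equation r² + 2r + 1 = 0 has discriminant (2)² - 4·(1) = 0, so r = -1 is a repeated root.
Hence f_h = (C1 + C2*x)*exp(-x).
For the particular solution try f_p = A0. Substituting and matching coefficients of each power of x gives A0 = -3, so f_p = -3.
General solution: f = -3 + C1*exp(-x) + C2*x*exp(-x).
Apply the initial conditions: f(0) = -3 + C1 = 1 and f'(0) = C2 - C1 = 0. Solving gives C1 = 4, C2 = 4.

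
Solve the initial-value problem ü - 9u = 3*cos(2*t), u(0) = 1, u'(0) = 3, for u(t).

u = -3*cos(2*t)/13 + 3*exp(-3*t)/26 + 29*exp(3*t)/26

Characteristic equation r² - 9 = 0 factors as (r - 3)(r + 3) = 0, so r = 3, -3.
Hence u_h = C1*exp(3*t) + C2*exp(-3*t).
Try u_p = A*cos(2*t) + B*sin(2*t). Substituting and equating the coefficients of cos(2t) and sin(2t) gives A = -3/13, B = 0, so u_p = -3*cos(2*t)/13.
General solution: u = -3*cos(2*t)/13 + C1*exp(3*t) + C2*exp(-3*t).
Apply the initial conditions: u(0) = -3/13 + C1 + C2 = 1 and u'(0) = -3*C2 + 3*C1 = 3. Solving gives C1 = 29/26, C2 = 3/26.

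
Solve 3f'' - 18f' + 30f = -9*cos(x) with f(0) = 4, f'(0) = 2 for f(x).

f = -3*cos(x)/13 + 2*sin(x)/13 - 141*exp(3*x)*sin(x)/13 + 55*cos(x)*exp(3*x)/13

Divide through by 3: f'' - 6f' + 10f = -3*cos(x).
Characteristic equation r² - 6r + 10 = 0 has discriminant (-6)² - 4·(10) = -4 < 0, so r = 3 ± i.
Hence f_h = C1*cos(x)*exp(3*x) + C2*exp(3*x)*sin(x).
Try f_p = A*cos(x) + B*sin(x). Substituting and equating the coefficients of cos(x) and sin(x) gives A = -3/13, B = 2/13, so f_p = -3*cos(x)/13 + 2*sin(x)/13.
General solution: f = -3*cos(x)/13 + 2*sin(x)/13 + C1*cos(x)*exp(3*x) + C2*exp(3*x)*sin(x).
Apply the initial conditions: f(0) = -3/13 + C1 = 4 and f'(0) = 2/13 + C2 + 3*C1 = 2. Solving gives C1 = 55/13, C2 = -141/13.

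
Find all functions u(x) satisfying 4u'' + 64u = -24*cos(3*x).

u = -6*cos(3*x)/7 + C1*cos(4*x) + C2*sin(4*x)

Divide through by 4: u'' + 16u = -6*cos(3*x).
Characteristic equation r² + 16 = 0 has discriminant (0)² - 4·(16) = -64 < 0, so r = ± 4i.
Hence u_h = C1*cos(4*x) + C2*sin(4*x).
Try u_p = A*cos(3*x) + B*sin(3*x). Substituting and equating the coefficients of cos(3x) and sin(3x) gives A = -6/7, B = 0, so u_p = -6*cos(3*x)/7.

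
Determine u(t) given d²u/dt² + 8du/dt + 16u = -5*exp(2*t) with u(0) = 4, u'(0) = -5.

u = -5*exp(2*t)/36 + 149*exp(-4*t)/36 + 71*t*exp(-4*t)/6

Characteristic equation r² + 8r + 16 = 0 has discriminant (8)² - 4·(16) = 0, so r = -4 is a repeated root.
Hence u_h = (C1 + C2*t)*exp(-4*t).
Try u_p = A*exp(2*t). Substituting into the equation and dividing by exp(2*t) gives A = -5/36, so u_p = -5*exp(2*t)/36.
General solution: u = -5*exp(2*t)/36 + C1*exp(-4*t) + C2*t*exp(-4*t).
Apply the initial conditions: u(0) = -5/36 + C1 = 4 and u'(0) = -5/18 + C2 - 4*C1 = -5. Solving gives C1 = 149/36, C2 = 71/6.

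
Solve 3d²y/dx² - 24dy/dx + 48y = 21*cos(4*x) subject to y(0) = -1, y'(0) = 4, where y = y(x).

y = -exp(4*x) - 7*sin(4*x)/32 + 71*x*exp(4*x)/8

Divide through by 3: y'' - 8y' + 16y = 7*cos(4*x).
Characteristic equation r² - 8r + 16 = 0 has discriminant (-8)² - 4·(16) = 0, so r = 4 is a repeated root.
Hence y_h = (C1 + C2*x)*exp(4*x).
Try y_p = A*cos(4*x) + B*sin(4*x). Substituting and equating the coefficients of cos(4x) and sin(4x) gives A = 0, B = -7/32, so y_p = -7*sin(4*x)/32.
General solution: y = -7*sin(4*x)/32 + C1*exp(4*x) + C2*x*exp(4*x).
Apply the initial conditions: y(0) = C1 = -1 and y'(0) = -7/8 + C2 + 4*C1 = 4. Solving gives C1 = -1, C2 = 71/8.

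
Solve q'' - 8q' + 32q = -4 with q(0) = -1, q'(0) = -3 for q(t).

Characteristic equation r² - 8r + 32 = 0 has discriminant (-8)² - 4·(32) = -64 < 0, so r = 4 ± 4i.
Hence q_h = C1*cos(4*t)*exp(4*t) + C2*exp(4*t)*sin(4*t).
For the particular solution try q_p = A0. Substituting and matching coefficients of each power of t gives A0 = -1/8, so q_p = -1/8.
General solution: q = -1/8 + C1*cos(4*t)*exp(4*t) + C2*exp(4*t)*sin(4*t).
Apply the initial conditions: q(0) = -1/8 + C1 = -1 and q'(0) = 4*C1 + 4*C2 = -3. Solving gives C1 = -7/8, C2 = 1/8.

q = -1/8 - 7*cos(4*t)*exp(4*t)/8 + exp(4*t)*sin(4*t)/8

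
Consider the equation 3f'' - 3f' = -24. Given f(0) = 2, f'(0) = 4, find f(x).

f = 6 - 4*exp(x) + 8*x

Divide through by 3: f'' - f' = -8.
Characteristic equation r² - r = 0 factors as (r - 1)r = 0, so r = 1, 0.
Hence f_h = C1*exp(x) + C2.
Since 1 solves the homogeneous equation (r = 0 is a root of multiplicity 1), multiply the trial by x. Try f_p = A*x. Substituting into the equation and dividing by 1 gives A = 8, so f_p = 8*x.
General solution: f = C2 + 8*x + C1*exp(x).
Apply the initial conditions: f(0) = C1 + C2 = 2 and f'(0) = 8 + C1 = 4. Solving gives C1 = -4, C2 = 6.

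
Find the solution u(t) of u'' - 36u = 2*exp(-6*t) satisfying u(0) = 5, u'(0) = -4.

Characteristic equation r² - 36 = 0 factors as (r + 6)(r - 6) = 0, so r = -6, 6.
Hence u_h = C1*exp(-6*t) + C2*exp(6*t).
Since exp(-6*t) solves the homogeneous equation (r = -6 is a root of multiplicity 1), multiply the trial by t. Try u_p = A*t*exp(-6*t). Substituting into the equation and dividing by exp(-6*t) gives A = -1/6, so u_p = -t*exp(-6*t)/6.
General solution: u = C1*exp(-6*t) + C2*exp(6*t) - t*exp(-6*t)/6.
Apply the initial conditions: u(0) = C1 + C2 = 5 and u'(0) = -1/6 - 6*C1 + 6*C2 = -4. Solving gives C1 = 203/72, C2 = 157/72.

u = 157*exp(6*t)/72 + 203*exp(-6*t)/72 - t*exp(-6*t)/6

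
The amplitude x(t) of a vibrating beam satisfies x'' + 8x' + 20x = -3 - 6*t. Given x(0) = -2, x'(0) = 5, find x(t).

Characteristic equation r² + 8r + 20 = 0 has discriminant (8)² - 4·(20) = -16 < 0, so r = -4 ± 2i.
Hence x_h = C1*cos(2*t)*exp(-4*t) + C2*exp(-4*t)*sin(2*t).
For the particular solution try x_p = A0 + A1*t. Substituting and matching coefficients of each power of t gives A0 = -3/100, A1 = -3/10, so x_p = -3/100 - 3*t/10.
General solution: x = -3/100 - 3*t/10 + C1*cos(2*t)*exp(-4*t) + C2*exp(-4*t)*sin(2*t).
Apply the initial conditions: x(0) = -3/100 + C1 = -2 and x'(0) = -3/10 - 4*C1 + 2*C2 = 5. Solving gives C1 = -197/100, C2 = -129/100.

x = -3/100 - 3*t/10 - 197*cos(2*t)*exp(-4*t)/100 - 129*exp(-4*t)*sin(2*t)/100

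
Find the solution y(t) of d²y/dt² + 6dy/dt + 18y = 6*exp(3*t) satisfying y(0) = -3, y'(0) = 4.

y = 2*exp(3*t)/15 - 47*cos(3*t)*exp(-3*t)/15 - 29*exp(-3*t)*sin(3*t)/15

Characteristic equation r² + 6r + 18 = 0 has discriminant (6)² - 4·(18) = -36 < 0, so r = -3 ± 3i.
Hence y_h = C1*cos(3*t)*exp(-3*t) + C2*exp(-3*t)*sin(3*t).
Try y_p = A*exp(3*t). Substituting into the equation and dividing by exp(3*t) gives A = 2/15, so y_p = 2*exp(3*t)/15.
General solution: y = 2*exp(3*t)/15 + C1*cos(3*t)*exp(-3*t) + C2*exp(-3*t)*sin(3*t).
Apply the initial conditions: y(0) = 2/15 + C1 = -3 and y'(0) = 2/5 - 3*C1 + 3*C2 = 4. Solving gives C1 = -47/15, C2 = -29/15.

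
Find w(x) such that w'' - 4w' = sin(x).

w = C2 - sin(x)/17 + 4*cos(x)/17 + C1*exp(4*x)

Characteristic equation r² - 4r = 0 factors as (r - 4)r = 0, so r = 4, 0.
Hence w_h = C1*exp(4*x) + C2.
Try w_p = A*cos(x) + B*sin(x). Substituting and equating the coefficients of cos(x) and sin(x) gives A = 4/17, B = -1/17, so w_p = -sin(x)/17 + 4*cos(x)/17.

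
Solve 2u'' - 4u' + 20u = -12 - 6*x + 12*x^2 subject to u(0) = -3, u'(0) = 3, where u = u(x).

u = -183/250 - 3*x/50 + 3*x**2/5 - 567*cos(3*x)*exp(x)/250 + 222*exp(x)*sin(3*x)/125

Divide through by 2: u'' - 2u' + 10u = -6 - 3*x + 6*x^2.
Characteristic equation r² - 2r + 10 = 0 has discriminant (-2)² - 4·(10) = -36 < 0, so r = 1 ± 3i.
Hence u_h = C1*cos(3*x)*exp(x) + C2*exp(x)*sin(3*x).
For the particular solution try u_p = A0 + A1*x + A2*x^2. Substituting and matching coefficients of each power of x gives A0 = -183/250, A1 = -3/50, A2 = 3/5, so u_p = -183/250 - 3*x/50 + 3*x^2/5.
General solution: u = -183/250 - 3*x/50 + 3*x^2/5 + C1*cos(3*x)*exp(x) + C2*exp(x)*sin(3*x).
Apply the initial conditions: u(0) = -183/250 + C1 = -3 and u'(0) = -3/50 + C1 + 3*C2 = 3. Solving gives C1 = -567/250, C2 = 222/125.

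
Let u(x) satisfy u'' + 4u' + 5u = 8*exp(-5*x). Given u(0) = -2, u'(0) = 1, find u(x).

u = 4*exp(-5*x)/5 - 14*cos(x)*exp(-2*x)/5 - 3*exp(-2*x)*sin(x)/5

Characteristic equation r² + 4r + 5 = 0 has discriminant (4)² - 4·(5) = -4 < 0, so r = -2 ± i.
Hence u_h = C1*cos(x)*exp(-2*x) + C2*exp(-2*x)*sin(x).
Try u_p = A*exp(-5*x). Substituting into the equation and dividing by exp(-5*x) gives A = 4/5, so u_p = 4*exp(-5*x)/5.
General solution: u = 4*exp(-5*x)/5 + C1*cos(x)*exp(-2*x) + C2*exp(-2*x)*sin(x).
Apply the initial conditions: u(0) = 4/5 + C1 = -2 and u'(0) = -4 + C2 - 2*C1 = 1. Solving gives C1 = -14/5, C2 = -3/5.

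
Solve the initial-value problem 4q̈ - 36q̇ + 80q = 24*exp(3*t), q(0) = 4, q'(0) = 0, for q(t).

q = -13*exp(5*t) + 3*exp(3*t) + 14*exp(4*t)

Divide through by 4: q'' - 9q' + 20q = 6*exp(3*t).
Characteristic equation r² - 9r + 20 = 0 factors as (r - 5)(r - 4) = 0, so r = 5, 4.
Hence q_h = C1*exp(5*t) + C2*exp(4*t).
Try q_p = A*exp(3*t). Substituting into the equation and dividing by exp(3*t) gives A = 3, so q_p = 3*exp(3*t).
General solution: q = 3*exp(3*t) + C1*exp(5*t) + C2*exp(4*t).
Apply the initial conditions: q(0) = 3 + C1 + C2 = 4 and q'(0) = 9 + 4*C2 + 5*C1 = 0. Solving gives C1 = -13, C2 = 14.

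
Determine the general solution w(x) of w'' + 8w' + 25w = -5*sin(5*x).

Characteristic equation r² + 8r + 25 = 0 has discriminant (8)² - 4·(25) = -36 < 0, so r = -4 ± 3i.
Hence w_h = C1*cos(3*x)*exp(-4*x) + C2*exp(-4*x)*sin(3*x).
Try w_p = A*cos(5*x) + B*sin(5*x). Substituting and equating the coefficients of cos(5x) and sin(5x) gives A = 1/8, B = 0, so w_p = cos(5*x)/8.

w = cos(5*x)/8 + C1*cos(3*x)*exp(-4*x) + C2*exp(-4*x)*sin(3*x)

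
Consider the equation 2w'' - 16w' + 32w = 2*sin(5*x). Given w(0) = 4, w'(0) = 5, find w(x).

w = -9*sin(5*x)/1681 + 40*cos(5*x)/1681 + 6684*exp(4*x)/1681 - 446*x*exp(4*x)/41

Divide through by 2: w'' - 8w' + 16w = sin(5*x).
Characteristic equation r² - 8r + 16 = 0 has discriminant (-8)² - 4·(16) = 0, so r = 4 is a repeated root.
Hence w_h = (C1 + C2*x)*exp(4*x).
Try w_p = A*cos(5*x) + B*sin(5*x). Substituting and equating the coefficients of cos(5x) and sin(5x) gives A = 40/1681, B = -9/1681, so w_p = -9*sin(5*x)/1681 + 40*cos(5*x)/1681.
General solution: w = -9*sin(5*x)/1681 + 40*cos(5*x)/1681 + C1*exp(4*x) + C2*x*exp(4*x).
Apply the initial conditions: w(0) = 40/1681 + C1 = 4 and w'(0) = -45/1681 + C2 + 4*C1 = 5. Solving gives C1 = 6684/1681, C2 = -446/41.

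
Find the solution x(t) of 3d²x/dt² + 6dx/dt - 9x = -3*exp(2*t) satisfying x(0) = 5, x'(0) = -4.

Divide through by 3: x'' + 2x' - 3x = -exp(2*t).
Characteristic equation r² + 2r - 3 = 0 factors as (r + 3)(r - 1) = 0, so r = -3, 1.
Hence x_h = C1*exp(-3*t) + C2*exp(t).
Try x_p = A*exp(2*t). Substituting into the equation and dividing by exp(2*t) gives A = -1/5, so x_p = -exp(2*t)/5.
General solution: x = -exp(2*t)/5 + C1*exp(-3*t) + C2*exp(t).
Apply the initial conditions: x(0) = -1/5 + C1 + C2 = 5 and x'(0) = -2/5 + C2 - 3*C1 = -4. Solving gives C1 = 11/5, C2 = 3.

x = 3*exp(t) - exp(2*t)/5 + 11*exp(-3*t)/5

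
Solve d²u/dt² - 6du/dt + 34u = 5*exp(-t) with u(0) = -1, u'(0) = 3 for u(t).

u = 5*exp(-t)/41 - 46*cos(5*t)*exp(3*t)/41 + 266*exp(3*t)*sin(5*t)/205

Characteristic equation r² - 6r + 34 = 0 has discriminant (-6)² - 4·(34) = -100 < 0, so r = 3 ± 5i.
Hence u_h = C1*cos(5*t)*exp(3*t) + C2*exp(3*t)*sin(5*t).
Try u_p = A*exp(-t). Substituting into the equation and dividing by exp(-t) gives A = 5/41, so u_p = 5*exp(-t)/41.
General solution: u = 5*exp(-t)/41 + C1*cos(5*t)*exp(3*t) + C2*exp(3*t)*sin(5*t).
Apply the initial conditions: u(0) = 5/41 + C1 = -1 and u'(0) = -5/41 + 3*C1 + 5*C2 = 3. Solving gives C1 = -46/41, C2 = 266/205.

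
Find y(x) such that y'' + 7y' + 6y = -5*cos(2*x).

y = -7*sin(2*x)/20 - cos(2*x)/20 + C1*exp(-x) + C2*exp(-6*x)

Characteristic equation r² + 7r + 6 = 0 factors as (r + 1)(r + 6) = 0, so r = -1, -6.
Hence y_h = C1*exp(-x) + C2*exp(-6*x).
Try y_p = A*cos(2*x) + B*sin(2*x). Substituting and equating the coefficients of cos(2x) and sin(2x) gives A = -1/20, B = -7/20, so y_p = -7*sin(2*x)/20 - cos(2*x)/20.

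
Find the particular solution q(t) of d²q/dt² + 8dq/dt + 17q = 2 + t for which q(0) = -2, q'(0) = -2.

q = 26/289 + t/17 - 3011*exp(-4*t)*sin(t)/289 - 604*cos(t)*exp(-4*t)/289

Characteristic equation r² + 8r + 17 = 0 has discriminant (8)² - 4·(17) = -4 < 0, so r = -4 ± i.
Hence q_h = C1*cos(t)*exp(-4*t) + C2*exp(-4*t)*sin(t).
For the particular solution try q_p = A0 + A1*t. Substituting and matching coefficients of each power of t gives A0 = 26/289, A1 = 1/17, so q_p = 26/289 + t/17.
General solution: q = 26/289 + t/17 + C1*cos(t)*exp(-4*t) + C2*exp(-4*t)*sin(t).
Apply the initial conditions: q(0) = 26/289 + C1 = -2 and q'(0) = 1/17 + C2 - 4*C1 = -2. Solving gives C1 = -604/289, C2 = -3011/289.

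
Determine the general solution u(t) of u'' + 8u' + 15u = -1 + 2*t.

Characteristic equation r² + 8r + 15 = 0 factors as (r + 3)(r + 5) = 0, so r = -3, -5.
Hence u_h = C1*exp(-3*t) + C2*exp(-5*t).
For the particular solution try u_p = A0 + A1*t. Substituting and matching coefficients of each power of t gives A0 = -31/225, A1 = 2/15, so u_p = -31/225 + 2*t/15.

u = -31/225 + 2*t/15 + C1*exp(-3*t) + C2*exp(-5*t)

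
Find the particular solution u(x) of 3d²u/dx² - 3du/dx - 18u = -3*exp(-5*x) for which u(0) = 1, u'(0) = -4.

u = -17*exp(3*x)/40 - exp(-5*x)/24 + 22*exp(-2*x)/15

Divide through by 3: u'' - u' - 6u = -exp(-5*x).
Characteristic equation r² - r - 6 = 0 factors as (r + 2)(r - 3) = 0, so r = -2, 3.
Hence u_h = C1*exp(-2*x) + C2*exp(3*x).
Try u_p = A*exp(-5*x). Substituting into the equation and dividing by exp(-5*x) gives A = -1/24, so u_p = -exp(-5*x)/24.
General solution: u = -exp(-5*x)/24 + C1*exp(-2*x) + C2*exp(3*x).
Apply the initial conditions: u(0) = -1/24 + C1 + C2 = 1 and u'(0) = 5/24 - 2*C1 + 3*C2 = -4. Solving gives C1 = 22/15, C2 = -17/40.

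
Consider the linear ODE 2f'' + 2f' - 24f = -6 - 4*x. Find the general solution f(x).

f = 19/72 + x/6 + C1*exp(3*x) + C2*exp(-4*x)

Divide through by 2: f'' + f' - 12f = -3 - 2*x.
Characteristic equation r² + r - 12 = 0 factors as (r - 3)(r + 4) = 0, so r = 3, -4.
Hence f_h = C1*exp(3*x) + C2*exp(-4*x).
For the particular solution try f_p = A0 + A1*x. Substituting and matching coefficients of each power of x gives A0 = 19/72, A1 = 1/6, so f_p = 19/72 + x/6.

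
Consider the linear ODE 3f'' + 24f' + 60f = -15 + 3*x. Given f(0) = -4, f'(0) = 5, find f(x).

f = -27/100 + x/20 - 997*exp(-4*x)*sin(2*x)/200 - 373*cos(2*x)*exp(-4*x)/100

Divide through by 3: f'' + 8f' + 20f = -5 + x.
Characteristic equation r² + 8r + 20 = 0 has discriminant (8)² - 4·(20) = -16 < 0, so r = -4 ± 2i.
Hence f_h = C1*cos(2*x)*exp(-4*x) + C2*exp(-4*x)*sin(2*x).
For the particular solution try f_p = A0 + A1*x. Substituting and matching coefficients of each power of x gives A0 = -27/100, A1 = 1/20, so f_p = -27/100 + x/20.
General solution: f = -27/100 + x/20 + C1*cos(2*x)*exp(-4*x) + C2*exp(-4*x)*sin(2*x).
Apply the initial conditions: f(0) = -27/100 + C1 = -4 and f'(0) = 1/20 - 4*C1 + 2*C2 = 5. Solving gives C1 = -373/100, C2 = -997/200.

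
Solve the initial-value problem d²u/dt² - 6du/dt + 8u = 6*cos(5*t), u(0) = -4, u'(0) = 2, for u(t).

u = -267*exp(2*t)/29 - 180*sin(5*t)/1189 - 102*cos(5*t)/1189 + 217*exp(4*t)/41

Characteristic equation r² - 6r + 8 = 0 factors as (r - 4)(r - 2) = 0, so r = 4, 2.
Hence u_h = C1*exp(4*t) + C2*exp(2*t).
Try u_p = A*cos(5*t) + B*sin(5*t). Substituting and equating the coefficients of cos(5t) and sin(5t) gives A = -102/1189, B = -180/1189, so u_p = -180*sin(5*t)/1189 - 102*cos(5*t)/1189.
General solution: u = -180*sin(5*t)/1189 - 102*cos(5*t)/1189 + C1*exp(4*t) + C2*exp(2*t).
Apply the initial conditions: u(0) = -102/1189 + C1 + C2 = -4 and u'(0) = -900/1189 + 2*C2 + 4*C1 = 2. Solving gives C1 = 217/41, C2 = -267/29.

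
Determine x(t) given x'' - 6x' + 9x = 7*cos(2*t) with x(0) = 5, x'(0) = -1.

Characteristic equation r² - 6r + 9 = 0 has discriminant (-6)² - 4·(9) = 0, so r = 3 is a repeated root.
Hence x_h = (C1 + C2*t)*exp(3*t).
Try x_p = A*cos(2*t) + B*sin(2*t). Substituting and equating the coefficients of cos(2t) and sin(2t) gives A = 35/169, B = -84/169, so x_p = -84*sin(2*t)/169 + 35*cos(2*t)/169.
General solution: x = -84*sin(2*t)/169 + 35*cos(2*t)/169 + C1*exp(3*t) + C2*t*exp(3*t).
Apply the initial conditions: x(0) = 35/169 + C1 = 5 and x'(0) = -168/169 + C2 + 3*C1 = -1. Solving gives C1 = 810/169, C2 = -187/13.

x = -84*sin(2*t)/169 + 35*cos(2*t)/169 + 810*exp(3*t)/169 - 187*t*exp(3*t)/13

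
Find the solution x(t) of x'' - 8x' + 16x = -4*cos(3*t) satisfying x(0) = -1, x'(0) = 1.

x = -597*exp(4*t)/625 - 28*cos(3*t)/625 + 96*sin(3*t)/625 + 109*t*exp(4*t)/25

Characteristic equation r² - 8r + 16 = 0 has discriminant (-8)² - 4·(16) = 0, so r = 4 is a repeated root.
Hence x_h = (C1 + C2*t)*exp(4*t).
Try x_p = A*cos(3*t) + B*sin(3*t). Substituting and equating the coefficients of cos(3t) and sin(3t) gives A = -28/625, B = 96/625, so x_p = -28*cos(3*t)/625 + 96*sin(3*t)/625.
General solution: x = -28*cos(3*t)/625 + 96*sin(3*t)/625 + C1*exp(4*t) + C2*t*exp(4*t).
Apply the initial conditions: x(0) = -28/625 + C1 = -1 and x'(0) = 288/625 + C2 + 4*C1 = 1. Solving gives C1 = -597/625, C2 = 109/25.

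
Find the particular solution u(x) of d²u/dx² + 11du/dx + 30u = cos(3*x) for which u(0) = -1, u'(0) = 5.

u = -39*exp(-5*x)/34 + 2*exp(-6*x)/15 + 7*cos(3*x)/510 + 11*sin(3*x)/510

Characteristic equation r² + 11r + 30 = 0 factors as (r + 5)(r + 6) = 0, so r = -5, -6.
Hence u_h = C1*exp(-5*x) + C2*exp(-6*x).
Try u_p = A*cos(3*x) + B*sin(3*x). Substituting and equating the coefficients of cos(3x) and sin(3x) gives A = 7/510, B = 11/510, so u_p = 7*cos(3*x)/510 + 11*sin(3*x)/510.
General solution: u = 7*cos(3*x)/510 + 11*sin(3*x)/510 + C1*exp(-5*x) + C2*exp(-6*x).
Apply the initial conditions: u(0) = 7/510 + C1 + C2 = -1 and u'(0) = 11/170 - 6*C2 - 5*C1 = 5. Solving gives C1 = -39/34, C2 = 2/15.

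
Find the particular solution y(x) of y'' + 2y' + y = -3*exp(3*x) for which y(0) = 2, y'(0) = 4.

Characteristic equation r² + 2r + 1 = 0 has discriminant (2)² - 4·(1) = 0, so r = -1 is a repeated root.
Hence y_h = (C1 + C2*x)*exp(-x).
Try y_p = A*exp(3*x). Substituting into the equation and dividing by exp(3*x) gives A = -3/16, so y_p = -3*exp(3*x)/16.
General solution: y = -3*exp(3*x)/16 + C1*exp(-x) + C2*x*exp(-x).
Apply the initial conditions: y(0) = -3/16 + C1 = 2 and y'(0) = -9/16 + C2 - C1 = 4. Solving gives C1 = 35/16, C2 = 27/4.

y = -3*exp(3*x)/16 + 35*exp(-x)/16 + 27*x*exp(-x)/4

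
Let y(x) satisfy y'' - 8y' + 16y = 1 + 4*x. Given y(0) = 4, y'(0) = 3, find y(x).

Characteristic equation r² - 8r + 16 = 0 has discriminant (-8)² - 4·(16) = 0, so r = 4 is a repeated root.
Hence y_h = (C1 + C2*x)*exp(4*x).
For the particular solution try y_p = A0 + A1*x. Substituting and matching coefficients of each power of x gives A0 = 3/16, A1 = 1/4, so y_p = 3/16 + x/4.
General solution: y = 3/16 + x/4 + C1*exp(4*x) + C2*x*exp(4*x).
Apply the initial conditions: y(0) = 3/16 + C1 = 4 and y'(0) = 1/4 + C2 + 4*C1 = 3. Solving gives C1 = 61/16, C2 = -25/2.

y = 3/16 + x/4 + 61*exp(4*x)/16 - 25*x*exp(4*x)/2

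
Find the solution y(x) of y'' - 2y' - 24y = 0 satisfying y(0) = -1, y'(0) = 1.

y = -7*exp(-4*x)/10 - 3*exp(6*x)/10

Characteristic equation r² - 2r - 24 = 0 factors as (r - 6)(r + 4) = 0, so r = 6, -4.
Hence y_h = C1*exp(6*x) + C2*exp(-4*x).
Apply the initial conditions: y(0) = C1 + C2 = -1 and y'(0) = -4*C2 + 6*C1 = 1. Solving gives C1 = -3/10, C2 = -7/10.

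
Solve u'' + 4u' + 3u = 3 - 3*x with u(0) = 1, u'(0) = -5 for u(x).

Characteristic equation r² + 4r + 3 = 0 factors as (r + 1)(r + 3) = 0, so r = -1, -3.
Hence u_h = C1*exp(-x) + C2*exp(-3*x).
For the particular solution try u_p = A0 + A1*x. Substituting and matching coefficients of each power of x gives A0 = 7/3, A1 = -1, so u_p = 7/3 - x.
General solution: u = 7/3 - x + C1*exp(-x) + C2*exp(-3*x).
Apply the initial conditions: u(0) = 7/3 + C1 + C2 = 1 and u'(0) = -1 - C1 - 3*C2 = -5. Solving gives C1 = -4, C2 = 8/3.

u = 7/3 - x - 4*exp(-x) + 8*exp(-3*x)/3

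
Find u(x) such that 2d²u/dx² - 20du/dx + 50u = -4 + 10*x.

u = x/5 + C1*exp(5*x) + C2*x*exp(5*x)

Divide through by 2: u'' - 10u' + 25u = -2 + 5*x.
Characteristic equation r² - 10r + 25 = 0 has discriminant (-10)² - 4·(25) = 0, so r = 5 is a repeated root.
Hence u_h = (C1 + C2*x)*exp(5*x).
For the particular solution try u_p = A0 + A1*x. Substituting and matching coefficients of each power of x gives A0 = 0, A1 = 1/5, so u_p = x/5.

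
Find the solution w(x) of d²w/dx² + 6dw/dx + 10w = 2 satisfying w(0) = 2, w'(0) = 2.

Characteristic equation r² + 6r + 10 = 0 has discriminant (6)² - 4·(10) = -4 < 0, so r = -3 ± i.
Hence w_h = C1*cos(x)*exp(-3*x) + C2*exp(-3*x)*sin(x).
For the particular solution try w_p = A0. Substituting and matching coefficients of each power of x gives A0 = 1/5, so w_p = 1/5.
General solution: w = 1/5 + C1*cos(x)*exp(-3*x) + C2*exp(-3*x)*sin(x).
Apply the initial conditions: w(0) = 1/5 + C1 = 2 and w'(0) = C2 - 3*C1 = 2. Solving gives C1 = 9/5, C2 = 37/5.

w = 1/5 + 9*cos(x)*exp(-3*x)/5 + 37*exp(-3*x)*sin(x)/5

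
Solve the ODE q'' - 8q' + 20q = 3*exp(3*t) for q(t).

Characteristic equation r² - 8r + 20 = 0 has discriminant (-8)² - 4·(20) = -16 < 0, so r = 4 ± 2i.
Hence q_h = C1*cos(2*t)*exp(4*t) + C2*exp(4*t)*sin(2*t).
Try q_p = A*exp(3*t). Substituting into the equation and dividing by exp(3*t) gives A = 3/5, so q_p = 3*exp(3*t)/5.

q = 3*exp(3*t)/5 + C1*cos(2*t)*exp(4*t) + C2*exp(4*t)*sin(2*t)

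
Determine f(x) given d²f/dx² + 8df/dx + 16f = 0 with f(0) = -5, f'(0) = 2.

Characteristic equation r² + 8r + 16 = 0 has discriminant (8)² - 4·(16) = 0, so r = -4 is a repeated root.
Hence f_h = (C1 + C2*x)*exp(-4*x).
Apply the initial conditions: f(0) = C1 = -5 and f'(0) = C2 - 4*C1 = 2. Solving gives C1 = -5, C2 = -18.

f = -5*exp(-4*x) - 18*x*exp(-4*x)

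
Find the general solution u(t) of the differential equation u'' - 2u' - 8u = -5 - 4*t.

Characteristic equation r² - 2r - 8 = 0 factors as (r + 2)(r - 4) = 0, so r = -2, 4.
Hence u_h = C1*exp(-2*t) + C2*exp(4*t).
For the particular solution try u_p = A0 + A1*t. Substituting and matching coefficients of each power of t gives A0 = 1/2, A1 = 1/2, so u_p = 1/2 + t/2.

u = 1/2 + t/2 + C1*exp(-2*t) + C2*exp(4*t)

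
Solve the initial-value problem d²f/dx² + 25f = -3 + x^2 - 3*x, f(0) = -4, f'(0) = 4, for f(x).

f = -77/625 - 2423*cos(5*x)/625 - 3*x/25 + x**2/25 + 103*sin(5*x)/125

Characteristic equation r² + 25 = 0 has discriminant (0)² - 4·(25) = -100 < 0, so r = ± 5i.
Hence f_h = C1*cos(5*x) + C2*sin(5*x).
For the particular solution try f_p = A0 + A1*x + A2*x^2. Substituting and matching coefficients of each power of x gives A0 = -77/625, A1 = -3/25, A2 = 1/25, so f_p = -77/625 - 3*x/25 + x^2/25.
General solution: f = -77/625 - 3*x/25 + x^2/25 + C1*cos(5*x) + C2*sin(5*x).
Apply the initial conditions: f(0) = -77/625 + C1 = -4 and f'(0) = -3/25 + 5*C2 = 4. Solving gives C1 = -2423/625, C2 = 103/125.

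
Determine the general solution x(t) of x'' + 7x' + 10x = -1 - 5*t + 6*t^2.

x = 359/500 - 67*t/50 + 3*t**2/5 + C1*exp(-5*t) + C2*exp(-2*t)

Characteristic equation r² + 7r + 10 = 0 factors as (r + 5)(r + 2) = 0, so r = -5, -2.
Hence x_h = C1*exp(-5*t) + C2*exp(-2*t).
For the particular solution try x_p = A0 + A1*t + A2*t^2. Substituting and matching coefficients of each power of t gives A0 = 359/500, A1 = -67/50, A2 = 3/5, so x_p = 359/500 - 67*t/50 + 3*t^2/5.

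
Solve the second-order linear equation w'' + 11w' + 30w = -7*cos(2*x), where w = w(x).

w = -91*cos(2*x)/580 - 77*sin(2*x)/580 + C1*exp(-6*x) + C2*exp(-5*x)

Characteristic equation r² + 11r + 30 = 0 factors as (r + 6)(r + 5) = 0, so r = -6, -5.
Hence w_h = C1*exp(-6*x) + C2*exp(-5*x).
Try w_p = A*cos(2*x) + B*sin(2*x). Substituting and equating the coefficients of cos(2x) and sin(2x) gives A = -91/580, B = -77/580, so w_p = -91*cos(2*x)/580 - 77*sin(2*x)/580.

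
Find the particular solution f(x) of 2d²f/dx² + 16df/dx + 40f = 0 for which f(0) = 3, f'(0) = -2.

Divide through by 2: f'' + 8f' + 20f = 0.
Characteristic equation r² + 8r + 20 = 0 has discriminant (8)² - 4·(20) = -16 < 0, so r = -4 ± 2i.
Hence f_h = C1*cos(2*x)*exp(-4*x) + C2*exp(-4*x)*sin(2*x).
Apply the initial conditions: f(0) = C1 = 3 and f'(0) = -4*C1 + 2*C2 = -2. Solving gives C1 = 3, C2 = 5.

f = 3*cos(2*x)*exp(-4*x) + 5*exp(-4*x)*sin(2*x)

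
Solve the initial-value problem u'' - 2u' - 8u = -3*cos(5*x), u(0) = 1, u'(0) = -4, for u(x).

u = -47*exp(4*x)/123 + 30*sin(5*x)/1189 + 99*cos(5*x)/1189 + 113*exp(-2*x)/87

Characteristic equation r² - 2r - 8 = 0 factors as (r + 2)(r - 4) = 0, so r = -2, 4.
Hence u_h = C1*exp(-2*x) + C2*exp(4*x).
Try u_p = A*cos(5*x) + B*sin(5*x). Substituting and equating the coefficients of cos(5x) and sin(5x) gives A = 99/1189, B = 30/1189, so u_p = 30*sin(5*x)/1189 + 99*cos(5*x)/1189.
General solution: u = 30*sin(5*x)/1189 + 99*cos(5*x)/1189 + C1*exp(-2*x) + C2*exp(4*x).
Apply the initial conditions: u(0) = 99/1189 + C1 + C2 = 1 and u'(0) = 150/1189 - 2*C1 + 4*C2 = -4. Solving gives C1 = 113/87, C2 = -47/123.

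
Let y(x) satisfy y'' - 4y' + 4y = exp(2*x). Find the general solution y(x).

y = C1*exp(2*x) + x**2*exp(2*x)/2 + C2*x*exp(2*x)

Characteristic equation r² - 4r + 4 = 0 has discriminant (-4)² - 4·(4) = 0, so r = 2 is a repeated root.
Hence y_h = (C1 + C2*x)*exp(2*x).
Since exp(2*x) solves the homogeneous equation (r = 2 is a root of multiplicity 2), multiply the trial by x^2. Try y_p = A*x^2*exp(2*x). Substituting into the equation and dividing by exp(2*x) gives A = 1/2, so y_p = x^2*exp(2*x)/2.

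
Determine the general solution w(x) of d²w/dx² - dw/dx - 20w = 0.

w = C1*exp(5*x) + C2*exp(-4*x)

Characteristic equation r² - r - 20 = 0 factors as (r - 5)(r + 4) = 0, so r = 5, -4.
Hence w_h = C1*exp(5*x) + C2*exp(-4*x).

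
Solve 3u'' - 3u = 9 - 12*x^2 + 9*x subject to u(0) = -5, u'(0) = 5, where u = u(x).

u = 5 - exp(x) - 9*exp(-x) - 3*x + 4*x**2

Divide through by 3: u'' - u = 3 - 4*x^2 + 3*x.
Characteristic equation r² - 1 = 0 factors as (r - 1)(r + 1) = 0, so r = 1, -1.
Hence u_h = C1*exp(x) + C2*exp(-x).
For the particular solution try u_p = A0 + A1*x + A2*x^2. Substituting and matching coefficients of each power of x gives A0 = 5, A1 = -3, A2 = 4, so u_p = 5 - 3*x + 4*x^2.
General solution: u = 5 - 3*x + 4*x^2 + C1*exp(x) + C2*exp(-x).
Apply the initial conditions: u(0) = 5 + C1 + C2 = -5 and u'(0) = -3 + C1 - C2 = 5. Solving gives C1 = -1, C2 = -9.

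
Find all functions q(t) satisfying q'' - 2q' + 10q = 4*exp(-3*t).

q = 4*exp(-3*t)/25 + C1*cos(3*t)*exp(t) + C2*exp(t)*sin(3*t)

Characteristic equation r² - 2r + 10 = 0 has discriminant (-2)² - 4·(10) = -36 < 0, so r = 1 ± 3i.
Hence q_h = C1*cos(3*t)*exp(t) + C2*exp(t)*sin(3*t).
Try q_p = A*exp(-3*t). Substituting into the equation and dividing by exp(-3*t) gives A = 4/25, so q_p = 4*exp(-3*t)/25.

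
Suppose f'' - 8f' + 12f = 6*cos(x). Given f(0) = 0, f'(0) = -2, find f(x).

Characteristic equation r² - 8r + 12 = 0 factors as (r - 2)(r - 6) = 0, so r = 2, 6.
Hence f_h = C1*exp(2*x) + C2*exp(6*x).
Try f_p = A*cos(x) + B*sin(x). Substituting and equating the coefficients of cos(x) and sin(x) gives A = 66/185, B = -48/185, so f_p = -48*sin(x)/185 + 66*cos(x)/185.
General solution: f = -48*sin(x)/185 + 66*cos(x)/185 + C1*exp(2*x) + C2*exp(6*x).
Apply the initial conditions: f(0) = 66/185 + C1 + C2 = 0 and f'(0) = -48/185 + 2*C1 + 6*C2 = -2. Solving gives C1 = -1/10, C2 = -19/74.

f = -48*sin(x)/185 - 19*exp(6*x)/74 - exp(2*x)/10 + 66*cos(x)/185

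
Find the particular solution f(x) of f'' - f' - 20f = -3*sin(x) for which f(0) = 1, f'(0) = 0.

f = -3*cos(x)/442 + 63*sin(x)/442 + 88*exp(-4*x)/153 + 101*exp(5*x)/234

Characteristic equation r² - r - 20 = 0 factors as (r + 4)(r - 5) = 0, so r = -4, 5.
Hence f_h = C1*exp(-4*x) + C2*exp(5*x).
Try f_p = A*cos(x) + B*sin(x). Substituting and equating the coefficients of cos(x) and sin(x) gives A = -3/442, B = 63/442, so f_p = -3*cos(x)/442 + 63*sin(x)/442.
General solution: f = -3*cos(x)/442 + 63*sin(x)/442 + C1*exp(-4*x) + C2*exp(5*x).
Apply the initial conditions: f(0) = -3/442 + C1 + C2 = 1 and f'(0) = 63/442 - 4*C1 + 5*C2 = 0. Solving gives C1 = 88/153, C2 = 101/234.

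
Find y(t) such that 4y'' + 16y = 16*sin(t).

Divide through by 4: y'' + 4y = 4*sin(t).
Characteristic equation r² + 4 = 0 has discriminant (0)² - 4·(4) = -16 < 0, so r = ± 2i.
Hence y_h = C1*cos(2*t) + C2*sin(2*t).
Try y_p = A*cos(t) + B*sin(t). Substituting and equating the coefficients of cos(t) and sin(t) gives A = 0, B = 4/3, so y_p = 4*sin(t)/3.

y = 4*sin(t)/3 + C1*cos(2*t) + C2*sin(2*t)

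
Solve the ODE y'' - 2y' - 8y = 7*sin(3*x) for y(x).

y = -119*sin(3*x)/325 + 42*cos(3*x)/325 + C1*exp(-2*x) + C2*exp(4*x)

Characteristic equation r² - 2r - 8 = 0 factors as (r + 2)(r - 4) = 0, so r = -2, 4.
Hence y_h = C1*exp(-2*x) + C2*exp(4*x).
Try y_p = A*cos(3*x) + B*sin(3*x). Substituting and equating the coefficients of cos(3x) and sin(3x) gives A = 42/325, B = -119/325, so y_p = -119*sin(3*x)/325 + 42*cos(3*x)/325.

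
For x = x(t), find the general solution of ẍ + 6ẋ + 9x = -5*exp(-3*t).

x = C1*exp(-3*t) - 5*t**2*exp(-3*t)/2 + C2*t*exp(-3*t)

Characteristic equation r² + 6r + 9 = 0 has discriminant (6)² - 4·(9) = 0, so r = -3 is a repeated root.
Hence x_h = (C1 + C2*t)*exp(-3*t).
Since exp(-3*t) solves the homogeneous equation (r = -3 is a root of multiplicity 2), multiply the trial by t^2. Try x_p = A*t^2*exp(-3*t). Substituting into the equation and dividing by exp(-3*t) gives A = -5/2, so x_p = -5*t^2*exp(-3*t)/2.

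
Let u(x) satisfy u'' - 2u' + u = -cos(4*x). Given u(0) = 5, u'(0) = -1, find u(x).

u = 8*sin(4*x)/289 + 15*cos(4*x)/289 + 1430*exp(x)/289 - 103*x*exp(x)/17

Characteristic equation r² - 2r + 1 = 0 has discriminant (-2)² - 4·(1) = 0, so r = 1 is a repeated root.
Hence u_h = (C1 + C2*x)*exp(x).
Try u_p = A*cos(4*x) + B*sin(4*x). Substituting and equating the coefficients of cos(4x) and sin(4x) gives A = 15/289, B = 8/289, so u_p = 8*sin(4*x)/289 + 15*cos(4*x)/289.
General solution: u = 8*sin(4*x)/289 + 15*cos(4*x)/289 + C1*exp(x) + C2*x*exp(x).
Apply the initial conditions: u(0) = 15/289 + C1 = 5 and u'(0) = 32/289 + C1 + C2 = -1. Solving gives C1 = 1430/289, C2 = -103/17.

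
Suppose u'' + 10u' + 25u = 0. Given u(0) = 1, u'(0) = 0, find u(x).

u = 5*x*exp(-5*x) + exp(-5*x)

Characteristic equation r² + 10r + 25 = 0 has discriminant (10)² - 4·(25) = 0, so r = -5 is a repeated root.
Hence u_h = (C1 + C2*x)*exp(-5*x).
Apply the initial conditions: u(0) = C1 = 1 and u'(0) = C2 - 5*C1 = 0. Solving gives C1 = 1, C2 = 5.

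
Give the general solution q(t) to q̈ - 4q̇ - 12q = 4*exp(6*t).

q = C1*exp(-2*t) + C2*exp(6*t) + t*exp(6*t)/2

Characteristic equation r² - 4r - 12 = 0 factors as (r + 2)(r - 6) = 0, so r = -2, 6.
Hence q_h = C1*exp(-2*t) + C2*exp(6*t).
Since exp(6*t) solves the homogeneous equation (r = 6 is a root of multiplicity 1), multiply the trial by t. Try q_p = A*t*exp(6*t). Substituting into the equation and dividing by exp(6*t) gives A = 1/2, so q_p = t*exp(6*t)/2.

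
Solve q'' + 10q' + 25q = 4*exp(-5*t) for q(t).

Characteristic equation r² + 10r + 25 = 0 has discriminant (10)² - 4·(25) = 0, so r = -5 is a repeated root.
Hence q_h = (C1 + C2*t)*exp(-5*t).
Since exp(-5*t) solves the homogeneous equation (r = -5 is a root of multiplicity 2), multiply the trial by t^2. Try q_p = A*t^2*exp(-5*t). Substituting into the equation and dividing by exp(-5*t) gives A = 2, so q_p = 2*t^2*exp(-5*t).

q = C1*exp(-5*t) + 2*t**2*exp(-5*t) + C2*t*exp(-5*t)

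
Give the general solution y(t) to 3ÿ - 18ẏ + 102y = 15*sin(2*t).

y = 5*cos(2*t)/87 + 25*sin(2*t)/174 + C1*cos(5*t)*exp(3*t) + C2*exp(3*t)*sin(5*t)

Divide through by 3: y'' - 6y' + 34y = 5*sin(2*t).
Characteristic equation r² - 6r + 34 = 0 has discriminant (-6)² - 4·(34) = -100 < 0, so r = 3 ± 5i.
Hence y_h = C1*cos(5*t)*exp(3*t) + C2*exp(3*t)*sin(5*t).
Try y_p = A*cos(2*t) + B*sin(2*t). Substituting and equating the coefficients of cos(2t) and sin(2t) gives A = 5/87, B = 25/174, so y_p = 5*cos(2*t)/87 + 25*sin(2*t)/174.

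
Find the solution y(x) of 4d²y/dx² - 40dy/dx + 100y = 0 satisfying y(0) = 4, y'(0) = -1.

Divide through by 4: y'' - 10y' + 25y = 0.
Characteristic equation r² - 10r + 25 = 0 has discriminant (-10)² - 4·(25) = 0, so r = 5 is a repeated root.
Hence y_h = (C1 + C2*x)*exp(5*x).
Apply the initial conditions: y(0) = C1 = 4 and y'(0) = C2 + 5*C1 = -1. Solving gives C1 = 4, C2 = -21.

y = 4*exp(5*x) - 21*x*exp(5*x)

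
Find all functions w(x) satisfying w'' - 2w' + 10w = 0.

w = C1*cos(3*x)*exp(x) + C2*exp(x)*sin(3*x)

Characteristic equation r² - 2r + 10 = 0 has discriminant (-2)² - 4·(10) = -36 < 0, so r = 1 ± 3i.
Hence w_h = C1*cos(3*x)*exp(x) + C2*exp(x)*sin(3*x).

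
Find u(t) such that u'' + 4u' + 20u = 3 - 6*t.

Characteristic equation r² + 4r + 20 = 0 has discriminant (4)² - 4·(20) = -64 < 0, so r = -2 ± 4i.
Hence u_h = C1*cos(4*t)*exp(-2*t) + C2*exp(-2*t)*sin(4*t).
For the particular solution try u_p = A0 + A1*t. Substituting and matching coefficients of each power of t gives A0 = 21/100, A1 = -3/10, so u_p = 21/100 - 3*t/10.

u = 21/100 - 3*t/10 + C1*cos(4*t)*exp(-2*t) + C2*exp(-2*t)*sin(4*t)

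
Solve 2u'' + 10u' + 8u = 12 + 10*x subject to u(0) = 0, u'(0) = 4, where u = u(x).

u = -1/16 - 15*exp(-4*x)/16 + 5*x/4 + exp(-x)

Divide through by 2: u'' + 5u' + 4u = 6 + 5*x.
Characteristic equation r² + 5r + 4 = 0 factors as (r + 1)(r + 4) = 0, so r = -1, -4.
Hence u_h = C1*exp(-x) + C2*exp(-4*x).
For the particular solution try u_p = A0 + A1*x. Substituting and matching coefficients of each power of x gives A0 = -1/16, A1 = 5/4, so u_p = -1/16 + 5*x/4.
General solution: u = -1/16 + 5*x/4 + C1*exp(-x) + C2*exp(-4*x).
Apply the initial conditions: u(0) = -1/16 + C1 + C2 = 0 and u'(0) = 5/4 - C1 - 4*C2 = 4. Solving gives C1 = 1, C2 = -15/16.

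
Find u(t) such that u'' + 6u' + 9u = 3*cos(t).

u = 6*cos(t)/25 + 9*sin(t)/50 + C1*exp(-3*t) + C2*t*exp(-3*t)

Characteristic equation r² + 6r + 9 = 0 has discriminant (6)² - 4·(9) = 0, so r = -3 is a repeated root.
Hence u_h = (C1 + C2*t)*exp(-3*t).
Try u_p = A*cos(t) + B*sin(t). Substituting and equating the coefficients of cos(t) and sin(t) gives A = 6/25, B = 9/50, so u_p = 6*cos(t)/25 + 9*sin(t)/50.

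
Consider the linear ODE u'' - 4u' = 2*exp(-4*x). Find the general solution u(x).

u = C2 + exp(-4*x)/16 + C1*exp(4*x)

Characteristic equation r² - 4r = 0 factors as (r - 4)r = 0, so r = 4, 0.
Hence u_h = C1*exp(4*x) + C2.
Try u_p = A*exp(-4*x). Substituting into the equation and dividing by exp(-4*x) gives A = 1/16, so u_p = exp(-4*x)/16.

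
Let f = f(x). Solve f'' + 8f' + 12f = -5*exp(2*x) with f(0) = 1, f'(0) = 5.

f = -61*exp(-6*x)/32 - 5*exp(2*x)/32 + 49*exp(-2*x)/16

Characteristic equation r² + 8r + 12 = 0 factors as (r + 2)(r + 6) = 0, so r = -2, -6.
Hence f_h = C1*exp(-2*x) + C2*exp(-6*x).
Try f_p = A*exp(2*x). Substituting into the equation and dividing by exp(2*x) gives A = -5/32, so f_p = -5*exp(2*x)/32.
General solution: f = -5*exp(2*x)/32 + C1*exp(-2*x) + C2*exp(-6*x).
Apply the initial conditions: f(0) = -5/32 + C1 + C2 = 1 and f'(0) = -5/16 - 6*C2 - 2*C1 = 5. Solving gives C1 = 49/16, C2 = -61/32.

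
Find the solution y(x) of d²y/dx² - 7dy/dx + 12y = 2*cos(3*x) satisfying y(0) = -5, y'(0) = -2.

Characteristic equation r² - 7r + 12 = 0 factors as (r - 3)(r - 4) = 0, so r = 3, 4.
Hence y_h = C1*exp(3*x) + C2*exp(4*x).
Try y_p = A*cos(3*x) + B*sin(3*x). Substituting and equating the coefficients of cos(3x) and sin(3x) gives A = 1/75, B = -7/75, so y_p = -7*sin(3*x)/75 + cos(3*x)/75.
General solution: y = -7*sin(3*x)/75 + cos(3*x)/75 + C1*exp(3*x) + C2*exp(4*x).
Apply the initial conditions: y(0) = 1/75 + C1 + C2 = -5 and y'(0) = -7/25 + 3*C1 + 4*C2 = -2. Solving gives C1 = -55/3, C2 = 333/25.

y = -55*exp(3*x)/3 - 7*sin(3*x)/75 + cos(3*x)/75 + 333*exp(4*x)/25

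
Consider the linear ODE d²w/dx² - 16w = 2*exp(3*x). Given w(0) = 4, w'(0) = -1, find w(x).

w = -2*exp(3*x)/7 + 17*exp(4*x)/8 + 121*exp(-4*x)/56

Characteristic equation r² - 16 = 0 factors as (r + 4)(r - 4) = 0, so r = -4, 4.
Hence w_h = C1*exp(-4*x) + C2*exp(4*x).
Try w_p = A*exp(3*x). Substituting into the equation and dividing by exp(3*x) gives A = -2/7, so w_p = -2*exp(3*x)/7.
General solution: w = -2*exp(3*x)/7 + C1*exp(-4*x) + C2*exp(4*x).
Apply the initial conditions: w(0) = -2/7 + C1 + C2 = 4 and w'(0) = -6/7 - 4*C1 + 4*C2 = -1. Solving gives C1 = 121/56, C2 = 17/8.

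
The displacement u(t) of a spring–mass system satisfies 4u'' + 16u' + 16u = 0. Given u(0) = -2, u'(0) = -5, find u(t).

u = -2*exp(-2*t) - 9*t*exp(-2*t)

Divide through by 4: u'' + 4u' + 4u = 0.
Characteristic equation r² + 4r + 4 = 0 has discriminant (4)² - 4·(4) = 0, so r = -2 is a repeated root.
Hence u_h = (C1 + C2*t)*exp(-2*t).
Apply the initial conditions: u(0) = C1 = -2 and u'(0) = C2 - 2*C1 = -5. Solving gives C1 = -2, C2 = -9.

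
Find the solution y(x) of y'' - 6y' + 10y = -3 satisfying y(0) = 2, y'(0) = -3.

y = -3/10 - 99*exp(3*x)*sin(x)/10 + 23*cos(x)*exp(3*x)/10

Characteristic equation r² - 6r + 10 = 0 has discriminant (-6)² - 4·(10) = -4 < 0, so r = 3 ± i.
Hence y_h = C1*cos(x)*exp(3*x) + C2*exp(3*x)*sin(x).
For the particular solution try y_p = A0. Substituting and matching coefficients of each power of x gives A0 = -3/10, so y_p = -3/10.
General solution: y = -3/10 + C1*cos(x)*exp(3*x) + C2*exp(3*x)*sin(x).
Apply the initial conditions: y(0) = -3/10 + C1 = 2 and y'(0) = C2 + 3*C1 = -3. Solving gives C1 = 23/10, C2 = -99/10.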